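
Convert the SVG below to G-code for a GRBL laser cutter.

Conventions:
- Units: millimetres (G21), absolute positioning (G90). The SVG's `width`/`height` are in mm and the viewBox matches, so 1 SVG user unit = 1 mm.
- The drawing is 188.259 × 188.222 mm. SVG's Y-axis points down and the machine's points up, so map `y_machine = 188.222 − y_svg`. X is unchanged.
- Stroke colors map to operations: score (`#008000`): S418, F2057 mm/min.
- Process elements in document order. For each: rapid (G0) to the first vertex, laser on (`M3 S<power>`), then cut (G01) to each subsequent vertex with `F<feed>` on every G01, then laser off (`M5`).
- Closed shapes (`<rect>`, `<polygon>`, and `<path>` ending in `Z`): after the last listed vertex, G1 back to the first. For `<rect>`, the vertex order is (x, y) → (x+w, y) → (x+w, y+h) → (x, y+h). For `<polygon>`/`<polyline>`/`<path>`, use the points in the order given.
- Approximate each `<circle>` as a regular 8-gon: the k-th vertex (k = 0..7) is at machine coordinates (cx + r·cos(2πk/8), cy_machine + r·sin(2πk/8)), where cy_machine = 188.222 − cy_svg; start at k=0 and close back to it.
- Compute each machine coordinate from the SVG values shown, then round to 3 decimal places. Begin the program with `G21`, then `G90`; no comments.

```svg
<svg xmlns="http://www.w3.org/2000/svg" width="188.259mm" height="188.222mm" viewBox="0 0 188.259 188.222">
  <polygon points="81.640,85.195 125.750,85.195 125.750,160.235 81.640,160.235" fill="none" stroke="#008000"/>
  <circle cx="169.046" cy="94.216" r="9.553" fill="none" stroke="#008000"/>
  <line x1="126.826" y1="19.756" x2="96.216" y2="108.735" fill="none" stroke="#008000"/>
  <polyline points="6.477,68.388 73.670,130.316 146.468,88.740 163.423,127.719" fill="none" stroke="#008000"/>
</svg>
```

G21
G90
G0 X81.640 Y103.027
M3 S418
G01 X125.750 Y103.027 F2057
G01 X125.750 Y27.987 F2057
G01 X81.640 Y27.987 F2057
G01 X81.640 Y103.027 F2057
M5
G0 X178.599 Y94.006
M3 S418
G01 X175.801 Y100.761 F2057
G01 X169.046 Y103.559 F2057
G01 X162.291 Y100.761 F2057
G01 X159.493 Y94.006 F2057
G01 X162.291 Y87.251 F2057
G01 X169.046 Y84.453 F2057
G01 X175.801 Y87.251 F2057
G01 X178.599 Y94.006 F2057
M5
G0 X126.826 Y168.466
M3 S418
G01 X96.216 Y79.487 F2057
M5
G0 X6.477 Y119.834
M3 S418
G01 X73.670 Y57.906 F2057
G01 X146.468 Y99.482 F2057
G01 X163.423 Y60.503 F2057
M5

Since the viewBox matches the mm dimensions, user units are millimetres directly. The only transform is the Y-flip y_m = 188.222 − y_svg.

Shape 1 is a rectangle drawn with `<polygon>`. Its stroke #008000 means score at S418, F2057. After flipping Y the toolpath is (81.640,103.027) → (125.750,103.027) → (125.750,27.987) → (81.640,27.987) → (81.640,103.027), returning to the start.

Shape 2 is a circle drawn with `<circle>`. Its stroke #008000 means score at S418, F2057. After flipping Y the toolpath is (178.599,94.006) → (175.801,100.761) → (169.046,103.559) → (162.291,100.761) → (159.493,94.006) → (162.291,87.251) → (169.046,84.453) → (175.801,87.251) → (178.599,94.006), returning to the start.

Shape 3 is a line segment drawn with `<line>`. Its stroke #008000 means score at S418, F2057. After flipping Y the toolpath is (126.826,168.466) → (96.216,79.487).

Shape 4 is a open polyline drawn with `<polyline>`. Its stroke #008000 means score at S418, F2057. After flipping Y the toolpath is (6.477,119.834) → (73.670,57.906) → (146.468,99.482) → (163.423,60.503).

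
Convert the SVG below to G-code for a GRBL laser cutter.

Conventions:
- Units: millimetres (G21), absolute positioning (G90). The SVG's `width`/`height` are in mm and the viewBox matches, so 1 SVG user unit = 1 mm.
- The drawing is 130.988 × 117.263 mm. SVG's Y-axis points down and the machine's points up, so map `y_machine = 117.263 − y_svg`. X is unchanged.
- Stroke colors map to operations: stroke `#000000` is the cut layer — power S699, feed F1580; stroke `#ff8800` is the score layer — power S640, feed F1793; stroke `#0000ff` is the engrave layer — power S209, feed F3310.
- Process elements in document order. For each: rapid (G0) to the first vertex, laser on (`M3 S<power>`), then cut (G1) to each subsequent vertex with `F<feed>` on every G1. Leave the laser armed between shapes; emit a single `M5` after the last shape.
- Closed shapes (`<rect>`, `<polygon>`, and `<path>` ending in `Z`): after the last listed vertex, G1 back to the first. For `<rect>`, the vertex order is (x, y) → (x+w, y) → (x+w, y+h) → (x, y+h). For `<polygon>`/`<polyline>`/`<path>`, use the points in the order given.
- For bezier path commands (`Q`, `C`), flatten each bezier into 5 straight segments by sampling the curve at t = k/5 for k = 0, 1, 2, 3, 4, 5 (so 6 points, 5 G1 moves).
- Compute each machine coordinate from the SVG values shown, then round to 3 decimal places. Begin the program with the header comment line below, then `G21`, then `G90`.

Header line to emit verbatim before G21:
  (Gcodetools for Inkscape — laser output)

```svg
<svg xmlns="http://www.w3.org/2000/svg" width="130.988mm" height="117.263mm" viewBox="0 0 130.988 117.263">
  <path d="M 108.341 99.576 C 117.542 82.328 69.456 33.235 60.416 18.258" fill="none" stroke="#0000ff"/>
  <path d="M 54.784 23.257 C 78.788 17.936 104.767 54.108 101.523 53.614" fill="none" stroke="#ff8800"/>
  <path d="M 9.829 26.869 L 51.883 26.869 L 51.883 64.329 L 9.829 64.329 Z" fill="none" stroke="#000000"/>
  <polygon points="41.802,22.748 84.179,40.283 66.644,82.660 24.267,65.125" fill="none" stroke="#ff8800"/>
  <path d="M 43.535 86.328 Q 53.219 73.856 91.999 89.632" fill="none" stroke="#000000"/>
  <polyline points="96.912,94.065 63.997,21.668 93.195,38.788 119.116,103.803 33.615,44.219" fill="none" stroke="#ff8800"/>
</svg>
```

Since the viewBox matches the mm dimensions, user units are millimetres directly. The only transform is the Y-flip y_m = 117.263 − y_svg.

Shape 1 is a cubic bezier drawn with `<path>`. Its stroke #0000ff means engrave at S209, F3310. After flipping Y the toolpath is (108.341,17.687) → (107.758,31.330) → (98.050,49.449) → (83.841,68.878) → (69.755,86.453) → (60.416,99.005).

Shape 2 is a cubic bezier drawn with `<path>`. Its stroke #ff8800 means score at S640, F1793. After flipping Y the toolpath is (54.784,94.006) → (69.174,92.845) → (82.540,85.477) → (93.385,75.654) → (100.212,67.127) → (101.523,63.649).

Shape 3 is a rectangle drawn with `<path>`. Its stroke #000000 means cut at S699, F1580. After flipping Y the toolpath is (9.829,90.394) → (51.883,90.394) → (51.883,52.934) → (9.829,52.934) → (9.829,90.394), returning to the start.

Shape 4 is a regular polygon drawn with `<polygon>`. Its stroke #ff8800 means score at S640, F1793. After flipping Y the toolpath is (41.802,94.515) → (84.179,76.980) → (66.644,34.603) → (24.267,52.138) → (41.802,94.515), returning to the start.

Shape 5 is a quadratic bezier drawn with `<path>`. Its stroke #000000 means cut at S699, F1580. After flipping Y the toolpath is (43.535,30.935) → (48.572,34.794) → (55.938,36.393) → (65.630,35.732) → (77.651,32.811) → (91.999,27.631).

Shape 6 is a open polyline drawn with `<polyline>`. Its stroke #ff8800 means score at S640, F1793. After flipping Y the toolpath is (96.912,23.198) → (63.997,95.595) → (93.195,78.475) → (119.116,13.460) → (33.615,73.044).

(Gcodetools for Inkscape — laser output)
G21
G90
G0 X108.341 Y17.687
M3 S209
G1 X107.758 Y31.330 F3310
G1 X98.050 Y49.449 F3310
G1 X83.841 Y68.878 F3310
G1 X69.755 Y86.453 F3310
G1 X60.416 Y99.005 F3310
G0 X54.784 Y94.006
M3 S640
G1 X69.174 Y92.845 F1793
G1 X82.540 Y85.477 F1793
G1 X93.385 Y75.654 F1793
G1 X100.212 Y67.127 F1793
G1 X101.523 Y63.649 F1793
G0 X9.829 Y90.394
M3 S699
G1 X51.883 Y90.394 F1580
G1 X51.883 Y52.934 F1580
G1 X9.829 Y52.934 F1580
G1 X9.829 Y90.394 F1580
G0 X41.802 Y94.515
M3 S640
G1 X84.179 Y76.980 F1793
G1 X66.644 Y34.603 F1793
G1 X24.267 Y52.138 F1793
G1 X41.802 Y94.515 F1793
G0 X43.535 Y30.935
M3 S699
G1 X48.572 Y34.794 F1580
G1 X55.938 Y36.393 F1580
G1 X65.630 Y35.732 F1580
G1 X77.651 Y32.811 F1580
G1 X91.999 Y27.631 F1580
G0 X96.912 Y23.198
M3 S640
G1 X63.997 Y95.595 F1793
G1 X93.195 Y78.475 F1793
G1 X119.116 Y13.460 F1793
G1 X33.615 Y73.044 F1793
M5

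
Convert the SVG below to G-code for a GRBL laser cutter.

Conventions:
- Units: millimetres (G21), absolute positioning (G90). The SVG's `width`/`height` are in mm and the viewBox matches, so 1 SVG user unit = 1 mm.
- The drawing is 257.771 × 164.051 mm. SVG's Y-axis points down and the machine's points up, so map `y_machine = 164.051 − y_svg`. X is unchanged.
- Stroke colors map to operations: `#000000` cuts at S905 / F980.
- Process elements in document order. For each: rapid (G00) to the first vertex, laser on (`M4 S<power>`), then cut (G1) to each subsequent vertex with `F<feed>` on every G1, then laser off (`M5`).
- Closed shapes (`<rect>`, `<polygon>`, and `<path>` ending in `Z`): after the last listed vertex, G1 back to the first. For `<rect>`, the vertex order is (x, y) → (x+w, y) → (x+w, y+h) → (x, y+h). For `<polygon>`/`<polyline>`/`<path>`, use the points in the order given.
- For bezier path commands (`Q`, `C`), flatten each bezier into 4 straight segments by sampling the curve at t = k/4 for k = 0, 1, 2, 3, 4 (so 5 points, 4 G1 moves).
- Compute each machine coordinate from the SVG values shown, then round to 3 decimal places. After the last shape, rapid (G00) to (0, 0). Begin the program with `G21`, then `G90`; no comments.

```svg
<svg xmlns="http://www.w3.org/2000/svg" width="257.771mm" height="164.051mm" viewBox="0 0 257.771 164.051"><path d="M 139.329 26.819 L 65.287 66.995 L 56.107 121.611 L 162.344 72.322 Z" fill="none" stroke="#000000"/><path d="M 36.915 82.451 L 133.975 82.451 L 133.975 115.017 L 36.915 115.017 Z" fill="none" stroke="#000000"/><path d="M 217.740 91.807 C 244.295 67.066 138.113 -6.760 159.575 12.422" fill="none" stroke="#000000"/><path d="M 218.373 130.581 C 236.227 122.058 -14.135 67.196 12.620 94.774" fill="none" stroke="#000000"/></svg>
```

viewBox `0 0 257.771 164.051` with mm width/height → 1 unit = 1 mm. Flip: y_m = 164.051 − y_svg.

**Shape 1** — `<path>` closed polygon, stroke `#000000` → cut (S905, F980). Machine vertices: (139.329,137.232) → (65.287,97.056) → (56.107,42.440) → (162.344,91.729) → (139.329,137.232). Closed: final G1 returns to the first vertex.

**Shape 2** — `<path>` rectangle, stroke `#000000` → cut (S905, F980). Machine vertices: (36.915,81.600) → (133.975,81.600) → (133.975,49.034) → (36.915,49.034) → (36.915,81.600). Closed: final G1 returns to the first vertex.

**Shape 3** — `<path>` cubic bezier, stroke `#000000` → cut (S905, F980). Control points (SVG): P0=(217.740,91.807), P1=(244.295,67.066), P2=(138.113,-6.760), P3=(159.575,12.422); sampled at t=k/4. Machine vertices: (217.740,72.244) → (216.837,97.783) → (190.567,128.408) → (163.343,150.797) → (159.575,151.629). Open path.

**Shape 4** — `<path>` cubic bezier, stroke `#000000` → cut (S905, F980). Control points (SVG): P0=(218.373,130.581), P1=(236.227,122.058), P2=(-14.135,67.196), P3=(12.620,94.774); sampled at t=k/4. Machine vertices: (218.373,33.470) → (189.994,46.539) → (112.159,64.911) → (35.992,76.515) → (12.620,69.277). Open path.

G21
G90
G00 X139.329 Y137.232
M4 S905
G1 X65.287 Y97.056 F980
G1 X56.107 Y42.440 F980
G1 X162.344 Y91.729 F980
G1 X139.329 Y137.232 F980
M5
G00 X36.915 Y81.600
M4 S905
G1 X133.975 Y81.600 F980
G1 X133.975 Y49.034 F980
G1 X36.915 Y49.034 F980
G1 X36.915 Y81.600 F980
M5
G00 X217.740 Y72.244
M4 S905
G1 X216.837 Y97.783 F980
G1 X190.567 Y128.408 F980
G1 X163.343 Y150.797 F980
G1 X159.575 Y151.629 F980
M5
G00 X218.373 Y33.470
M4 S905
G1 X189.994 Y46.539 F980
G1 X112.159 Y64.911 F980
G1 X35.992 Y76.515 F980
G1 X12.620 Y69.277 F980
M5
G00 X0.000 Y0.000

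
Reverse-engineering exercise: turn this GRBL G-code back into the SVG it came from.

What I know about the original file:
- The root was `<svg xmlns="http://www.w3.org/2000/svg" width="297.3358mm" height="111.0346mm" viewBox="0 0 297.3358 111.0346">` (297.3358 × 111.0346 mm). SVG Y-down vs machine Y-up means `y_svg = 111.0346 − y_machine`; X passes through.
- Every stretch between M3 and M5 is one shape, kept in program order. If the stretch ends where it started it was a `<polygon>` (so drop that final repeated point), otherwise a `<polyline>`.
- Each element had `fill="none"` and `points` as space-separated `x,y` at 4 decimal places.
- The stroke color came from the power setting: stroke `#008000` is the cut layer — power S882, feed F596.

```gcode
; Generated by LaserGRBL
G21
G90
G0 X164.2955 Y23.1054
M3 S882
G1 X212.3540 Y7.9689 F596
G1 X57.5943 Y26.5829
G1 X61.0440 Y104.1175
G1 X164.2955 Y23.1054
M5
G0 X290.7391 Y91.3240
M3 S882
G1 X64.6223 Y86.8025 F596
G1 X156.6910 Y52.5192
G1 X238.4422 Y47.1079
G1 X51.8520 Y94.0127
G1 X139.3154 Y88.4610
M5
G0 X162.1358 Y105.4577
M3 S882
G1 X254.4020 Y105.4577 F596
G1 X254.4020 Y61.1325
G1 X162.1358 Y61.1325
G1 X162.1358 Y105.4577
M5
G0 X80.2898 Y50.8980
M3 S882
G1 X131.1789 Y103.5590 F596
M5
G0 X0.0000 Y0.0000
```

<svg xmlns="http://www.w3.org/2000/svg" width="297.3358mm" height="111.0346mm" viewBox="0 0 297.3358 111.0346">
  <polygon points="164.2955,87.9292 212.3540,103.0657 57.5943,84.4517 61.0440,6.9171" fill="none" stroke="#008000"/>
  <polyline points="290.7391,19.7106 64.6223,24.2321 156.6910,58.5154 238.4422,63.9267 51.8520,17.0219 139.3154,22.5736" fill="none" stroke="#008000"/>
  <polygon points="162.1358,5.5769 254.4020,5.5769 254.4020,49.9021 162.1358,49.9021" fill="none" stroke="#008000"/>
  <polyline points="80.2898,60.1366 131.1789,7.4756" fill="none" stroke="#008000"/>
</svg>

y_svg = 111.0346 − y_m. Every run uses S882, so all elements get stroke `#008000` (cut).

[1] closed run; points: 164.2955,87.9292 212.3540,103.0657 57.5943,84.4517 61.0440,6.9171

[2] open run; points: 290.7391,19.7106 64.6223,24.2321 156.6910,58.5154 238.4422,63.9267 51.8520,17.0219 139.3154,22.5736

[3] closed run; points: 162.1358,5.5769 254.4020,5.5769 254.4020,49.9021 162.1358,49.9021

[4] open run; points: 80.2898,60.1366 131.1789,7.4756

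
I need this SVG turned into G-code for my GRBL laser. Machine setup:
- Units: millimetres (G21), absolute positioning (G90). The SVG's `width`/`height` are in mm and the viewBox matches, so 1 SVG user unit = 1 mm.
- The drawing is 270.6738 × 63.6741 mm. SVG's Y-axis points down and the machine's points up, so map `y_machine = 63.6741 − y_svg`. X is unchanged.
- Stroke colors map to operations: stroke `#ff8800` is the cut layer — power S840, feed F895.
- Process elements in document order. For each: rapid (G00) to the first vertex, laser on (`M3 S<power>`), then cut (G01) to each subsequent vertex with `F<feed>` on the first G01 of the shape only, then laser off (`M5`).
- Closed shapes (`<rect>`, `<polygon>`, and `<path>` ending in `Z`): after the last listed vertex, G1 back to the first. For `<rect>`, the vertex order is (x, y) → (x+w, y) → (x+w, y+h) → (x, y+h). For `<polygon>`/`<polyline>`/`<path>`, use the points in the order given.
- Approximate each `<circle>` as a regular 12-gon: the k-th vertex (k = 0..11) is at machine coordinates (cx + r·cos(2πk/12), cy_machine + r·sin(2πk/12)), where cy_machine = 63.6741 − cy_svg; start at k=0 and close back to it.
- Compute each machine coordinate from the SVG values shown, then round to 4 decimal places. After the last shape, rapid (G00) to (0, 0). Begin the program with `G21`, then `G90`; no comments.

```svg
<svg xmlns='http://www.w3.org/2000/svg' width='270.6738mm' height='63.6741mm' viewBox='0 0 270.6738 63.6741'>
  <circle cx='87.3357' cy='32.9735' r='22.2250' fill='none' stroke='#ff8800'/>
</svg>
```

G21
G90
G00 X109.5607 Y30.7006
M3 S840
G01 X106.5831 Y41.8131 F895
G01 X98.4482 Y49.9480
G01 X87.3357 Y52.9256
G01 X76.2232 Y49.9480
G01 X68.0883 Y41.8131
G01 X65.1107 Y30.7006
G01 X68.0883 Y19.5881
G01 X76.2232 Y11.4532
G01 X87.3357 Y8.4756
G01 X98.4482 Y11.4532
G01 X106.5831 Y19.5881
G01 X109.5607 Y30.7006
M5
G00 X0.0000 Y0.0000

Since the viewBox matches the mm dimensions, user units are millimetres directly. The only transform is the Y-flip y_m = 63.6741 − y_svg.

Shape 1 is a circle drawn with `<circle>`. Its stroke #ff8800 means cut at S840, F895. After flipping Y the toolpath is (109.5607,30.7006) → (106.5831,41.8131) → (98.4482,49.9480) → (87.3357,52.9256) → (76.2232,49.9480) → (68.0883,41.8131) → (65.1107,30.7006) → (68.0883,19.5881) → (76.2232,11.4532) → (87.3357,8.4756) → (98.4482,11.4532) → (106.5831,19.5881) → (109.5607,30.7006), returning to the start.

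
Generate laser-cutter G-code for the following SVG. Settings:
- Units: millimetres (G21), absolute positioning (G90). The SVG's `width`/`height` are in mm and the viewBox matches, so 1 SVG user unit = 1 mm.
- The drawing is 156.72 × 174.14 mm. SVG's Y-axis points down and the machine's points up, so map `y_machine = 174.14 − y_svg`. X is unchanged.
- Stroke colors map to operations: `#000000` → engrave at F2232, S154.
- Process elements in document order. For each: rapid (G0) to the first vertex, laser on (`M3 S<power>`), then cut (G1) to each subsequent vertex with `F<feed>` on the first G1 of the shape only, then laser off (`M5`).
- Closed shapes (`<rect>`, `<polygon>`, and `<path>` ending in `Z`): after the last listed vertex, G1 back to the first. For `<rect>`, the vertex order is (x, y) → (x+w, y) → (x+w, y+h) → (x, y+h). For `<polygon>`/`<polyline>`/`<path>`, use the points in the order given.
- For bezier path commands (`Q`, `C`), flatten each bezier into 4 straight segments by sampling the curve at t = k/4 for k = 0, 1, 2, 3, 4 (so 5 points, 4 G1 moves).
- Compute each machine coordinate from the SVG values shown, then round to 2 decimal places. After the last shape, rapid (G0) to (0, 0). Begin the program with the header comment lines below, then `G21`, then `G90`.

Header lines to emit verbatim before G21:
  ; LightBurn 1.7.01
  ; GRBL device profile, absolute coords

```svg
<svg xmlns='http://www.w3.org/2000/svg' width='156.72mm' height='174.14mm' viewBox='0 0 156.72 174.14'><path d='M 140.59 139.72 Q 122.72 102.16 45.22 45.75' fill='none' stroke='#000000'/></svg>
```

; LightBurn 1.7.01
; GRBL device profile, absolute coords
G21
G90
G0 X140.59 Y34.42
M3 S154
G1 X127.93 Y54.38 F2232
G1 X107.81 Y76.69
G1 X80.24 Y101.36
G1 X45.22 Y128.39
M5
G0 X0.00 Y0.00

1 u = 1 mm; y_m = 174.14 − y.

[1] `<path>` quadratic bezier, #000000→engrave S154 F2232: (140.59,34.42) → (127.93,54.38) → (107.81,76.69) → (80.24,101.36) → (45.22,128.39)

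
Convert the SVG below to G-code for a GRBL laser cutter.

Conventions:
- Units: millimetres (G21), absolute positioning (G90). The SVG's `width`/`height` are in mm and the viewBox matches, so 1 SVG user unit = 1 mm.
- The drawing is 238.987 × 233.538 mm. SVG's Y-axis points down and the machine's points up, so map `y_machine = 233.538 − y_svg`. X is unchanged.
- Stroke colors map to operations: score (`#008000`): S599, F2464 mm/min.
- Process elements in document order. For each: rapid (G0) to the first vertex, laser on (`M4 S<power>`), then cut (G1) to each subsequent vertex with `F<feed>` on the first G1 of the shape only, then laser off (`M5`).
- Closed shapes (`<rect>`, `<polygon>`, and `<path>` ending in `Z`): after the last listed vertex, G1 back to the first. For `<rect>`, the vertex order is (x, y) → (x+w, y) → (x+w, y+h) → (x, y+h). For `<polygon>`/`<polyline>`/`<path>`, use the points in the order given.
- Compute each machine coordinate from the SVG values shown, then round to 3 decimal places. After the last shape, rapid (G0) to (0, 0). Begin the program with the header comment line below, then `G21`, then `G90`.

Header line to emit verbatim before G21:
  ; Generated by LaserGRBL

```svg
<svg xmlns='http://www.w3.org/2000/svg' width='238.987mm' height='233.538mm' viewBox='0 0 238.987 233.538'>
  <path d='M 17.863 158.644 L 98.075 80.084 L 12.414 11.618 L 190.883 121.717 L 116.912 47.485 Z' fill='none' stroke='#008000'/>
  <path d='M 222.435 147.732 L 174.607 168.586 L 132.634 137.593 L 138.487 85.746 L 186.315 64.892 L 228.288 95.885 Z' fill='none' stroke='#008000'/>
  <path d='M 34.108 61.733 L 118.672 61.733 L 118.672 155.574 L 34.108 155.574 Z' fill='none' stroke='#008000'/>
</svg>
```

Since the viewBox matches the mm dimensions, user units are millimetres directly. The only transform is the Y-flip y_m = 233.538 − y_svg.

Shape 1 is a closed polygon drawn with `<path>`. Its stroke #008000 means score at S599, F2464. After flipping Y the toolpath is (17.863,74.894) → (98.075,153.454) → (12.414,221.920) → (190.883,111.821) → (116.912,186.053) → (17.863,74.894), returning to the start.

Shape 2 is a regular polygon drawn with `<path>`. Its stroke #008000 means score at S599, F2464. After flipping Y the toolpath is (222.435,85.806) → (174.607,64.952) → (132.634,95.945) → (138.487,147.792) → (186.315,168.646) → (228.288,137.653) → (222.435,85.806), returning to the start.

Shape 3 is a rectangle drawn with `<path>`. Its stroke #008000 means score at S599, F2464. After flipping Y the toolpath is (34.108,171.805) → (118.672,171.805) → (118.672,77.964) → (34.108,77.964) → (34.108,171.805), returning to the start.

; Generated by LaserGRBL
G21
G90
G0 X17.863 Y74.894
M4 S599
G1 X98.075 Y153.454 F2464
G1 X12.414 Y221.920
G1 X190.883 Y111.821
G1 X116.912 Y186.053
G1 X17.863 Y74.894
M5
G0 X222.435 Y85.806
M4 S599
G1 X174.607 Y64.952 F2464
G1 X132.634 Y95.945
G1 X138.487 Y147.792
G1 X186.315 Y168.646
G1 X228.288 Y137.653
G1 X222.435 Y85.806
M5
G0 X34.108 Y171.805
M4 S599
G1 X118.672 Y171.805 F2464
G1 X118.672 Y77.964
G1 X34.108 Y77.964
G1 X34.108 Y171.805
M5
G0 X0.000 Y0.000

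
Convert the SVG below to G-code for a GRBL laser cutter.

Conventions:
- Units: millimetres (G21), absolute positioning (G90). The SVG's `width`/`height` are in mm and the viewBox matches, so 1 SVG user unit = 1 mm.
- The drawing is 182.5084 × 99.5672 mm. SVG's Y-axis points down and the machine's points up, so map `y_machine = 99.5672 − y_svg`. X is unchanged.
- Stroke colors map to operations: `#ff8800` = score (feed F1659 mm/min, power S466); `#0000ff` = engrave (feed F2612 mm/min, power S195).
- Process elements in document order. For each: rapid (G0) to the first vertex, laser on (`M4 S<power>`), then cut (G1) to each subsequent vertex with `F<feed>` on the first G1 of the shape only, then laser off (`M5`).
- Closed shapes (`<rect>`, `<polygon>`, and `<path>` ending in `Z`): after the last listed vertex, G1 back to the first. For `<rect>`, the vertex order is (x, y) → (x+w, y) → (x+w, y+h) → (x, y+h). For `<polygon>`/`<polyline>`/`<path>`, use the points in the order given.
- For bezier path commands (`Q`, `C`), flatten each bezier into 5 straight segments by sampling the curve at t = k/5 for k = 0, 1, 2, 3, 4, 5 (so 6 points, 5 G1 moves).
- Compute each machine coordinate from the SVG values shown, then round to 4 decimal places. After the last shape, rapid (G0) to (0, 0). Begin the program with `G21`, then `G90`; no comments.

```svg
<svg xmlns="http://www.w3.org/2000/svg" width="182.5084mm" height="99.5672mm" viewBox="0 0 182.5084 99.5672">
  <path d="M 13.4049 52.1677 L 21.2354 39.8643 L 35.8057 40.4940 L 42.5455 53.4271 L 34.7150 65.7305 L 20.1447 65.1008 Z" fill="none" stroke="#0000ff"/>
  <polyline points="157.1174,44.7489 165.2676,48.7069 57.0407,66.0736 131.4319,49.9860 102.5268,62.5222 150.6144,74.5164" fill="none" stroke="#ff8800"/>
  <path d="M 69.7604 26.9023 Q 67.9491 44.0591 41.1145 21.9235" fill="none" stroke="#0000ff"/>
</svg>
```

Since the viewBox matches the mm dimensions, user units are millimetres directly. The only transform is the Y-flip y_m = 99.5672 − y_svg.

Shape 1 is a regular polygon drawn with `<path>`. Its stroke #0000ff means engrave at S195, F2612. After flipping Y the toolpath is (13.4049,47.3995) → (21.2354,59.7029) → (35.8057,59.0732) → (42.5455,46.1401) → (34.7150,33.8367) → (20.1447,34.4664) → (13.4049,47.3995), returning to the start.

Shape 2 is a open polyline drawn with `<polyline>`. Its stroke #ff8800 means score at S466, F1659. After flipping Y the toolpath is (157.1174,54.8183) → (165.2676,50.8603) → (57.0407,33.4936) → (131.4319,49.5812) → (102.5268,37.0450) → (150.6144,25.0508).

Shape 3 is a quadratic bezier drawn with `<path>`. Its stroke #0000ff means engrave at S195, F2612. After flipping Y the toolpath is (69.7604,72.6649) → (68.0349,67.3739) → (64.3076,65.2262) → (58.5785,66.2220) → (50.8474,70.3612) → (41.1145,77.6437).

G21
G90
G0 X13.4049 Y47.3995
M4 S195
G1 X21.2354 Y59.7029 F2612
G1 X35.8057 Y59.0732
G1 X42.5455 Y46.1401
G1 X34.7150 Y33.8367
G1 X20.1447 Y34.4664
G1 X13.4049 Y47.3995
M5
G0 X157.1174 Y54.8183
M4 S466
G1 X165.2676 Y50.8603 F1659
G1 X57.0407 Y33.4936
G1 X131.4319 Y49.5812
G1 X102.5268 Y37.0450
G1 X150.6144 Y25.0508
M5
G0 X69.7604 Y72.6649
M4 S195
G1 X68.0349 Y67.3739 F2612
G1 X64.3076 Y65.2262
G1 X58.5785 Y66.2220
G1 X50.8474 Y70.3612
G1 X41.1145 Y77.6437
M5
G0 X0.0000 Y0.0000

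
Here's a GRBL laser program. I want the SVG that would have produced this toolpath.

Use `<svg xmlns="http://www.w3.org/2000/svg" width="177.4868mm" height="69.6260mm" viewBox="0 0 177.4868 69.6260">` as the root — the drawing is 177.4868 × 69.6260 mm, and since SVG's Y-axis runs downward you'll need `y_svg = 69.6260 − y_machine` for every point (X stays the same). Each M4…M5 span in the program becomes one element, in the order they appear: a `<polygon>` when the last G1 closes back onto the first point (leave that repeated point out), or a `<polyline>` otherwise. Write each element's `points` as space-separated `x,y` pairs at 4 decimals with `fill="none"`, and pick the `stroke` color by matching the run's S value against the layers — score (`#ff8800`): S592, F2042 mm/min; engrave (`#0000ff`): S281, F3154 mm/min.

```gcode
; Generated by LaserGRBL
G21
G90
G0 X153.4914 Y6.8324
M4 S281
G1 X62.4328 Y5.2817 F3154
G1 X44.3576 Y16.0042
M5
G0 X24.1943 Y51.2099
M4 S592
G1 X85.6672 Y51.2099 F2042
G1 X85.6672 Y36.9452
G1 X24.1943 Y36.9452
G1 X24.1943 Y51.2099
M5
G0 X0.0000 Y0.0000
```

Machine Y-up, SVG Y-down with viewBox height 69.6260, so y_svg = 69.6260 − y_machine; X carries over.

Run 1: S281 ⇒ engrave layer `#0000ff`. The run is open, so emit a `<polyline>` with points (Y-flipped): 153.4914,62.7936 62.4328,64.3443 44.3576,53.6218.

Run 2: power S592 maps to stroke `#ff8800` (score). The run returns to its start, so emit a `<polygon>` with points (Y-flipped): 24.1943,18.4161 85.6672,18.4161 85.6672,32.6808 24.1943,32.6808.

<svg xmlns="http://www.w3.org/2000/svg" width="177.4868mm" height="69.6260mm" viewBox="0 0 177.4868 69.6260">
  <polyline points="153.4914,62.7936 62.4328,64.3443 44.3576,53.6218" fill="none" stroke="#0000ff"/>
  <polygon points="24.1943,18.4161 85.6672,18.4161 85.6672,32.6808 24.1943,32.6808" fill="none" stroke="#ff8800"/>
</svg>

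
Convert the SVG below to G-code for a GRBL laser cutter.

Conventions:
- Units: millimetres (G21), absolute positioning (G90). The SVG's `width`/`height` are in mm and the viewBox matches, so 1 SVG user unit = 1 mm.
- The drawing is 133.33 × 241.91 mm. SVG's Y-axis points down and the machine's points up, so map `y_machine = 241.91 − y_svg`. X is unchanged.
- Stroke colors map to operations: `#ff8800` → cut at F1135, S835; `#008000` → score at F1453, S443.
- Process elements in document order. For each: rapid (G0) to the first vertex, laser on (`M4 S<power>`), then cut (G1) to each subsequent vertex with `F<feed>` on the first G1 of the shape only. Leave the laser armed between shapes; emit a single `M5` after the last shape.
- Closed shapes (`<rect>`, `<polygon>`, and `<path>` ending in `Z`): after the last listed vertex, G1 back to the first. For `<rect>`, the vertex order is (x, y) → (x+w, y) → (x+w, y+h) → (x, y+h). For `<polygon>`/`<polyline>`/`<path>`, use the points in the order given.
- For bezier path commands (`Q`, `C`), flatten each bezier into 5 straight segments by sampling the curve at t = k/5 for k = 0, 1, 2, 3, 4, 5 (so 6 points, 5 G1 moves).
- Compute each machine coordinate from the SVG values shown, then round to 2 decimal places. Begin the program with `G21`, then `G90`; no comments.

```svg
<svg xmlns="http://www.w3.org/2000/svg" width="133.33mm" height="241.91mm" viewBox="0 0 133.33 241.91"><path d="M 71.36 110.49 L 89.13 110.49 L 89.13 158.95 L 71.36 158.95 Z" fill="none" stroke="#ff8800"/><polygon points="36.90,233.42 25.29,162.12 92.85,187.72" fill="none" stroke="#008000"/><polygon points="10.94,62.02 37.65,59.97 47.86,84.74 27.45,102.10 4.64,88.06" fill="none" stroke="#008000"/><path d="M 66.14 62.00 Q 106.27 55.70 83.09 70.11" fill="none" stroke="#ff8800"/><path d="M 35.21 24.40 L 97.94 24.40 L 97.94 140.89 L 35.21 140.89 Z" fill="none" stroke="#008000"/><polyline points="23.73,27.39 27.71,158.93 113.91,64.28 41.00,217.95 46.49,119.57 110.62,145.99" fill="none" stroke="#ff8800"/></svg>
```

G21
G90
G0 X71.36 Y131.42
M4 S835
G1 X89.13 Y131.42 F1135
G1 X89.13 Y82.96
G1 X71.36 Y82.96
G1 X71.36 Y131.42
G0 X36.90 Y8.49
M4 S443
G1 X25.29 Y79.79 F1453
G1 X92.85 Y54.19
G1 X36.90 Y8.49
G0 X10.94 Y179.89
M4 S443
G1 X37.65 Y181.94 F1453
G1 X47.86 Y157.17
G1 X27.45 Y139.81
G1 X4.64 Y153.85
G1 X10.94 Y179.89
G0 X66.14 Y179.91
M4 S835
G1 X79.66 Y181.60 F1135
G1 X88.11 Y181.64
G1 X91.50 Y180.01
G1 X89.83 Y176.74
G1 X83.09 Y171.80
G0 X35.21 Y217.51
M4 S443
G1 X97.94 Y217.51 F1453
G1 X97.94 Y101.02
G1 X35.21 Y101.02
G1 X35.21 Y217.51
G0 X23.73 Y214.52
M4 S835
G1 X27.71 Y82.98 F1135
G1 X113.91 Y177.63
G1 X41.00 Y23.96
G1 X46.49 Y122.34
G1 X110.62 Y95.92
M5

1 u = 1 mm; y_m = 241.91 − y.

[1] `<path>` rectangle, #ff8800→cut S835 F1135: (71.36,131.42) → (89.13,131.42) → (89.13,82.96) → (71.36,82.96) → (71.36,131.42) (closed)

[2] `<polygon>` regular polygon, #008000→score S443 F1453: (36.90,8.49) → (25.29,79.79) → (92.85,54.19) → (36.90,8.49) (closed)

[3] `<polygon>` regular polygon, #008000→score S443 F1453: (10.94,179.89) → (37.65,181.94) → (47.86,157.17) → (27.45,139.81) → (4.64,153.85) → (10.94,179.89) (closed)

[4] `<path>` quadratic bezier, #ff8800→cut S835 F1135: (66.14,179.91) → (79.66,181.60) → (88.11,181.64) → (91.50,180.01) → (89.83,176.74) → (83.09,171.80)

[5] `<path>` rectangle, #008000→score S443 F1453: (35.21,217.51) → (97.94,217.51) → (97.94,101.02) → (35.21,101.02) → (35.21,217.51) (closed)

[6] `<polyline>` open polyline, #ff8800→cut S835 F1135: (23.73,214.52) → (27.71,82.98) → (113.91,177.63) → (41.00,23.96) → (46.49,122.34) → (110.62,95.92)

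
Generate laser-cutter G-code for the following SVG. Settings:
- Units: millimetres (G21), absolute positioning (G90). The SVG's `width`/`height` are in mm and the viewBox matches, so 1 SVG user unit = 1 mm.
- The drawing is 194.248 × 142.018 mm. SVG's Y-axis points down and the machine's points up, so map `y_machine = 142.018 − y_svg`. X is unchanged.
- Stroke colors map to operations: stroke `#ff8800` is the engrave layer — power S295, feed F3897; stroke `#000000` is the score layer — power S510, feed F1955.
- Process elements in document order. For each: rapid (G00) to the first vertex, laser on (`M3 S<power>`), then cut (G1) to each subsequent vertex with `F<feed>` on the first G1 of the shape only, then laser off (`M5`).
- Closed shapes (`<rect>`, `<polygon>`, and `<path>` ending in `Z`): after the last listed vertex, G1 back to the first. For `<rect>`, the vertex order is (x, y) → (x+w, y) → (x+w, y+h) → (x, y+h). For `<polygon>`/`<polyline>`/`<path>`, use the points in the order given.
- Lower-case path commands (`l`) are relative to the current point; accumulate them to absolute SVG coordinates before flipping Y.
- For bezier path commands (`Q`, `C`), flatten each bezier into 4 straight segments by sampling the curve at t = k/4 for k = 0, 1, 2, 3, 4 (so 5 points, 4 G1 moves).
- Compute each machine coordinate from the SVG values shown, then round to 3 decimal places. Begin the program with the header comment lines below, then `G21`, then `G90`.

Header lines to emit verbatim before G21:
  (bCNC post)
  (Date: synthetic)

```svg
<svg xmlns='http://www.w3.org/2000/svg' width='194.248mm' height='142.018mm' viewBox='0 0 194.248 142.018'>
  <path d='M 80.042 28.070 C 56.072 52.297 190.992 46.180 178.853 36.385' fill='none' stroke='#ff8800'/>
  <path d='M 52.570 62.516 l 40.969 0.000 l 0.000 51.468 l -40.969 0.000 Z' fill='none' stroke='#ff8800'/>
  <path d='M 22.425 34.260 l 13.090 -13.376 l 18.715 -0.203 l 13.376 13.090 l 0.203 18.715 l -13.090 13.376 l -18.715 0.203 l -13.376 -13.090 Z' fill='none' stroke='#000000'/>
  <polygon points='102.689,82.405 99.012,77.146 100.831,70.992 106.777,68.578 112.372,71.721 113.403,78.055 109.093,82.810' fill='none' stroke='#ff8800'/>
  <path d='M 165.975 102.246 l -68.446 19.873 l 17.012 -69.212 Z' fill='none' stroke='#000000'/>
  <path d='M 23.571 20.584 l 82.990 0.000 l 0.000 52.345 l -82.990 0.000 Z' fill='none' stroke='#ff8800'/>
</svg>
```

1 u = 1 mm; y_m = 142.018 − y.

[1] `<path>` cubic bezier, #ff8800→engrave S295 F3897: (80.042,113.948) → (87.076,101.051) → (125.011,97.032) → (165.164,99.393) → (178.853,105.633)

[2] `<path>` rectangle, #ff8800→engrave S295 F3897: (52.570,79.502) → (93.539,79.502) → (93.539,28.034) → (52.570,28.034) → (52.570,79.502) (closed)

[3] `<path>` regular polygon, #000000→score S510 F1955: (22.425,107.758) → (35.515,121.134) → (54.230,121.337) → (67.606,108.247) → (67.809,89.532) → (54.719,76.156) → (36.004,75.953) → (22.628,89.043) → (22.425,107.758) (closed)

[4] `<polygon>` regular polygon, #ff8800→engrave S295 F3897: (102.689,59.613) → (99.012,64.872) → (100.831,71.026) → (106.777,73.440) → (112.372,70.297) → (113.403,63.963) → (109.093,59.208) → (102.689,59.613) (closed)

[5] `<path>` regular polygon, #000000→score S510 F1955: (165.975,39.772) → (97.529,19.899) → (114.541,89.111) → (165.975,39.772) (closed)

[6] `<path>` rectangle, #ff8800→engrave S295 F3897: (23.571,121.434) → (106.561,121.434) → (106.561,69.089) → (23.571,69.089) → (23.571,121.434) (closed)

(bCNC post)
(Date: synthetic)
G21
G90
G00 X80.042 Y113.948
M3 S295
G1 X87.076 Y101.051 F3897
G1 X125.011 Y97.032
G1 X165.164 Y99.393
G1 X178.853 Y105.633
M5
G00 X52.570 Y79.502
M3 S295
G1 X93.539 Y79.502 F3897
G1 X93.539 Y28.034
G1 X52.570 Y28.034
G1 X52.570 Y79.502
M5
G00 X22.425 Y107.758
M3 S510
G1 X35.515 Y121.134 F1955
G1 X54.230 Y121.337
G1 X67.606 Y108.247
G1 X67.809 Y89.532
G1 X54.719 Y76.156
G1 X36.004 Y75.953
G1 X22.628 Y89.043
G1 X22.425 Y107.758
M5
G00 X102.689 Y59.613
M3 S295
G1 X99.012 Y64.872 F3897
G1 X100.831 Y71.026
G1 X106.777 Y73.440
G1 X112.372 Y70.297
G1 X113.403 Y63.963
G1 X109.093 Y59.208
G1 X102.689 Y59.613
M5
G00 X165.975 Y39.772
M3 S510
G1 X97.529 Y19.899 F1955
G1 X114.541 Y89.111
G1 X165.975 Y39.772
M5
G00 X23.571 Y121.434
M3 S295
G1 X106.561 Y121.434 F3897
G1 X106.561 Y69.089
G1 X23.571 Y69.089
G1 X23.571 Y121.434
M5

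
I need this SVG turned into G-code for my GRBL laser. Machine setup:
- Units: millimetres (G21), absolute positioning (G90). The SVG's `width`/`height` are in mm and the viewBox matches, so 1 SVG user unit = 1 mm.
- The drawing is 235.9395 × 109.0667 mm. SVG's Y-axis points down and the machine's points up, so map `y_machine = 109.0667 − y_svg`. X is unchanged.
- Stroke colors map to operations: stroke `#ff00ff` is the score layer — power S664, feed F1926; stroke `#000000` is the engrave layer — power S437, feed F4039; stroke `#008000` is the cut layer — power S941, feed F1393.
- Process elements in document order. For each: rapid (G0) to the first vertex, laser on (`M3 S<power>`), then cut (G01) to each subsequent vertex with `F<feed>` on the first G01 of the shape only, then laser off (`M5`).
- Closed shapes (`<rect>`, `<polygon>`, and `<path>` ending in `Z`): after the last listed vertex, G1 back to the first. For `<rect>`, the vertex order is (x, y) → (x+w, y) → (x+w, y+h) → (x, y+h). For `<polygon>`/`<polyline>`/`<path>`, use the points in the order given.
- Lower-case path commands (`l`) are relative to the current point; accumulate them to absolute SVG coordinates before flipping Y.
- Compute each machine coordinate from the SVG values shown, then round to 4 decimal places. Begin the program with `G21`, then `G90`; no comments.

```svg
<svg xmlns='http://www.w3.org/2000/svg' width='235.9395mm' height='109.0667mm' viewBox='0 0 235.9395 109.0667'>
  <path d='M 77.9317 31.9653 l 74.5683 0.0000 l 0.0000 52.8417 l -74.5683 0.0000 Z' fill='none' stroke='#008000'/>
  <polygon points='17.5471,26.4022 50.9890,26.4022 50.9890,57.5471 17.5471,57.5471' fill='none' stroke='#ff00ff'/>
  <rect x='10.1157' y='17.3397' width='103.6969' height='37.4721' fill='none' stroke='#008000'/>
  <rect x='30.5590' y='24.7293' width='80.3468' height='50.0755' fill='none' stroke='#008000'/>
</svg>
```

G21
G90
G0 X77.9317 Y77.1014
M3 S941
G01 X152.5000 Y77.1014 F1393
G01 X152.5000 Y24.2597
G01 X77.9317 Y24.2597
G01 X77.9317 Y77.1014
M5
G0 X17.5471 Y82.6645
M3 S664
G01 X50.9890 Y82.6645 F1926
G01 X50.9890 Y51.5196
G01 X17.5471 Y51.5196
G01 X17.5471 Y82.6645
M5
G0 X10.1157 Y91.7270
M3 S941
G01 X113.8126 Y91.7270 F1393
G01 X113.8126 Y54.2549
G01 X10.1157 Y54.2549
G01 X10.1157 Y91.7270
M5
G0 X30.5590 Y84.3374
M3 S941
G01 X110.9058 Y84.3374 F1393
G01 X110.9058 Y34.2619
G01 X30.5590 Y34.2619
G01 X30.5590 Y84.3374
M5

Since the viewBox matches the mm dimensions, user units are millimetres directly. The only transform is the Y-flip y_m = 109.0667 − y_svg.

Shape 1 is a rectangle drawn with `<path>`. Its stroke #008000 means cut at S941, F1393. After flipping Y the toolpath is (77.9317,77.1014) → (152.5000,77.1014) → (152.5000,24.2597) → (77.9317,24.2597) → (77.9317,77.1014), returning to the start.

Shape 2 is a rectangle drawn with `<polygon>`. Its stroke #ff00ff means score at S664, F1926. After flipping Y the toolpath is (17.5471,82.6645) → (50.9890,82.6645) → (50.9890,51.5196) → (17.5471,51.5196) → (17.5471,82.6645), returning to the start.

Shape 3 is a rectangle drawn with `<rect>`. Its stroke #008000 means cut at S941, F1393. After flipping Y the toolpath is (10.1157,91.7270) → (113.8126,91.7270) → (113.8126,54.2549) → (10.1157,54.2549) → (10.1157,91.7270), returning to the start.

Shape 4 is a rectangle drawn with `<rect>`. Its stroke #008000 means cut at S941, F1393. After flipping Y the toolpath is (30.5590,84.3374) → (110.9058,84.3374) → (110.9058,34.2619) → (30.5590,34.2619) → (30.5590,84.3374), returning to the start.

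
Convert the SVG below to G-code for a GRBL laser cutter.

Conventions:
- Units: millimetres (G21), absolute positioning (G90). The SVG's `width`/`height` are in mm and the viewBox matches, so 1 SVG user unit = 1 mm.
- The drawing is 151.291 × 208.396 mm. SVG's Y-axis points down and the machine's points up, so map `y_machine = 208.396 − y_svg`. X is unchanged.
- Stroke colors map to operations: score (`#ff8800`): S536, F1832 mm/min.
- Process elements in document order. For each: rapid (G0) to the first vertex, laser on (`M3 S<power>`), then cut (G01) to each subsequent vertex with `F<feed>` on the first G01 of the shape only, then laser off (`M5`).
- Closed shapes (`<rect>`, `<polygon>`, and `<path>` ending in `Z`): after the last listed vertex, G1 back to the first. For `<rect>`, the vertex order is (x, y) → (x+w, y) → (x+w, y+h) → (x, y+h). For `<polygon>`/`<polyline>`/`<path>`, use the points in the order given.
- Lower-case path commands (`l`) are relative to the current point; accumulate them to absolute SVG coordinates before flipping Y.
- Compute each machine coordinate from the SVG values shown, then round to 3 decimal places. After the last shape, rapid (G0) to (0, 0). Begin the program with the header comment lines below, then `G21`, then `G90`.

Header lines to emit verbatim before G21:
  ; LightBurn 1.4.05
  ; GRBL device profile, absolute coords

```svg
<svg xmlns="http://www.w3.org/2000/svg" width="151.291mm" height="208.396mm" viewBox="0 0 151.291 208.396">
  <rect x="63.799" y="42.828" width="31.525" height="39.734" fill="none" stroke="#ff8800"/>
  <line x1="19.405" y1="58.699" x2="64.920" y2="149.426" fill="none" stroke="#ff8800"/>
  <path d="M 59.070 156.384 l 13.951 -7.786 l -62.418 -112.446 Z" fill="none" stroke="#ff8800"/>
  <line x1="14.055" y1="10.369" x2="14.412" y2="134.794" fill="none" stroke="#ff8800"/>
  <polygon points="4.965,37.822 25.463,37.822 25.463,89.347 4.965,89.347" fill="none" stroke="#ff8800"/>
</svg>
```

viewBox `0 0 151.291 208.396` with mm width/height → 1 unit = 1 mm. Flip: y_m = 208.396 − y_svg.

**Shape 1** — `<rect>` rectangle, stroke `#ff8800` → score (S536, F1832). Machine vertices: (63.799,165.568) → (95.324,165.568) → (95.324,125.834) → (63.799,125.834) → (63.799,165.568). Closed: final G1 returns to the first vertex.

**Shape 2** — `<line>` line segment, stroke `#ff8800` → score (S536, F1832). Machine vertices: (19.405,149.697) → (64.920,58.970). Open path.

**Shape 3** — `<path>` closed polygon, stroke `#ff8800` → score (S536, F1832). Machine vertices: (59.070,52.012) → (73.021,59.798) → (10.603,172.244) → (59.070,52.012). Closed: final G1 returns to the first vertex.

**Shape 4** — `<line>` line segment, stroke `#ff8800` → score (S536, F1832). Machine vertices: (14.055,198.027) → (14.412,73.602). Open path.

**Shape 5** — `<polygon>` rectangle, stroke `#ff8800` → score (S536, F1832). Machine vertices: (4.965,170.574) → (25.463,170.574) → (25.463,119.049) → (4.965,119.049) → (4.965,170.574). Closed: final G1 returns to the first vertex.

; LightBurn 1.4.05
; GRBL device profile, absolute coords
G21
G90
G0 X63.799 Y165.568
M3 S536
G01 X95.324 Y165.568 F1832
G01 X95.324 Y125.834
G01 X63.799 Y125.834
G01 X63.799 Y165.568
M5
G0 X19.405 Y149.697
M3 S536
G01 X64.920 Y58.970 F1832
M5
G0 X59.070 Y52.012
M3 S536
G01 X73.021 Y59.798 F1832
G01 X10.603 Y172.244
G01 X59.070 Y52.012
M5
G0 X14.055 Y198.027
M3 S536
G01 X14.412 Y73.602 F1832
M5
G0 X4.965 Y170.574
M3 S536
G01 X25.463 Y170.574 F1832
G01 X25.463 Y119.049
G01 X4.965 Y119.049
G01 X4.965 Y170.574
M5
G0 X0.000 Y0.000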